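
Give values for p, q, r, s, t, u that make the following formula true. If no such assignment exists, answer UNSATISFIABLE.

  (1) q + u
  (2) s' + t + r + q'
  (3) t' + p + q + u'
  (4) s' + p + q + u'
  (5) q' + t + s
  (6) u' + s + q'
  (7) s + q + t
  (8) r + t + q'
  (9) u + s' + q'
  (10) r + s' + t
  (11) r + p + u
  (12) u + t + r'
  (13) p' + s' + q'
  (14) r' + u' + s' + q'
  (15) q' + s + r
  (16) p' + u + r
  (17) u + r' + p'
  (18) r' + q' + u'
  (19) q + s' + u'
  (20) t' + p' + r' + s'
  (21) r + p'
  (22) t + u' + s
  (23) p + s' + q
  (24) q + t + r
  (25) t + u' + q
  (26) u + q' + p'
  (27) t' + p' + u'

Branch on q: set q = 1.
Branch on t: set t = 1.
Branch on u: set u = 1.
From the singleton clause (s), s = 1.
From the singleton clause (p'), p = 0.
From the singleton clause (r'), r = 0.
Every clause now holds.

p ↦ 0,  q ↦ 1,  r ↦ 0,  s ↦ 1,  t ↦ 1,  u ↦ 1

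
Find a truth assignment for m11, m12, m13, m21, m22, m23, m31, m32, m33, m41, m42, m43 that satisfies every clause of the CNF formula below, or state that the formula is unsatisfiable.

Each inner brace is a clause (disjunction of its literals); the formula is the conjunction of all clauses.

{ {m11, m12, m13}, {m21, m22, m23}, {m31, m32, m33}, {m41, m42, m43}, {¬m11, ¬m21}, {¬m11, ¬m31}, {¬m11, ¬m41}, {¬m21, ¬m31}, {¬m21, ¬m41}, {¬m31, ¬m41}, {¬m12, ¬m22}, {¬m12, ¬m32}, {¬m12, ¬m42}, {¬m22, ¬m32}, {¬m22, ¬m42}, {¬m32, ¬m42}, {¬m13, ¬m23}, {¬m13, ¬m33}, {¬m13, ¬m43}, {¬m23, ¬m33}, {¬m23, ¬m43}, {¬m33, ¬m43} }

Case m11 = False:
Case m12 = True:
From the singleton clause (¬m22), m22 = False.
From the singleton clause (¬m32), m32 = False.
From the singleton clause (¬m42), m42 = False.
Case m21 = True:
From the singleton clause (¬m31), m31 = False.
From the singleton clause (m33), m33 = True.
From the singleton clause (¬m41), m41 = False.
From the singleton clause (m43), m43 = True.
Now (¬m43) is unsatisfied and unit — conflict.
That branch fails; take m21 = False instead.
From the singleton clause (m23), m23 = True.
From the singleton clause (¬m13), m13 = False.
From the singleton clause (¬m33), m33 = False.
From the singleton clause (m31), m31 = True.
From the singleton clause (¬m41), m41 = False.
From the singleton clause (m43), m43 = True.
Now (¬m43) is unsatisfied and unit — conflict.
Neither m21 = True nor m21 = False works.
That branch fails; take m12 = False instead.
From the singleton clause (m13), m13 = True.
From the singleton clause (¬m23), m23 = False.
From the singleton clause (¬m33), m33 = False.
From the singleton clause (¬m43), m43 = False.
Case m21 = True:
From the singleton clause (¬m31), m31 = False.
From the singleton clause (m32), m32 = True.
From the singleton clause (¬m41), m41 = False.
From the singleton clause (m42), m42 = True.
Now (¬m42) is unsatisfied and unit — conflict.
That branch fails; take m21 = False instead.
From the singleton clause (m22), m22 = True.
From the singleton clause (¬m32), m32 = False.
From the singleton clause (m31), m31 = True.
From the singleton clause (¬m41), m41 = False.
From the singleton clause (m42), m42 = True.
Now (¬m42) is unsatisfied and unit — conflict.
Neither m21 = True nor m21 = False works.
Neither m12 = True nor m12 = False works.
That branch fails; take m11 = True instead.
From the singleton clause (¬m21), m21 = False.
From the singleton clause (¬m31), m31 = False.
From the singleton clause (¬m41), m41 = False.
Case m22 = True:
From the singleton clause (¬m12), m12 = False.
From the singleton clause (¬m32), m32 = False.
From the singleton clause (m33), m33 = True.
From the singleton clause (¬m42), m42 = False.
From the singleton clause (m43), m43 = True.
Now (¬m43) is unsatisfied and unit — conflict.
That branch fails; take m22 = False instead.
From the singleton clause (m23), m23 = True.
From the singleton clause (¬m13), m13 = False.
From the singleton clause (¬m33), m33 = False.
From the singleton clause (m32), m32 = True.
From the singleton clause (¬m12), m12 = False.
From the singleton clause (¬m42), m42 = False.
From the singleton clause (m43), m43 = True.
Now (¬m43) is unsatisfied and unit — conflict.
Neither m22 = True nor m22 = False works.
Neither m11 = True nor m11 = False works.

UNSATISFIABLE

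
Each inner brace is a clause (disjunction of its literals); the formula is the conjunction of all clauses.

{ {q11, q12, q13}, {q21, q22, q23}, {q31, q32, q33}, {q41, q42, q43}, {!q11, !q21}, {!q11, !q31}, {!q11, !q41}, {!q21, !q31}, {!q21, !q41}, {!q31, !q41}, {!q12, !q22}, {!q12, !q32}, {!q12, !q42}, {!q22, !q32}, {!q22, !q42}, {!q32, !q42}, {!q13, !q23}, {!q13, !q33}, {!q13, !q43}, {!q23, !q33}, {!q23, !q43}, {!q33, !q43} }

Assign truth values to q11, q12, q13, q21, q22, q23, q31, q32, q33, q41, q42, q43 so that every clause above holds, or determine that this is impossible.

Try q11 = false.
Try q12 = true.
From the singleton clause (!q22), q22 = false.
From the singleton clause (!q32), q32 = false.
From the singleton clause (!q42), q42 = false.
Try q21 = true.
From the singleton clause (!q31), q31 = false.
From the singleton clause (q33), q33 = true.
From the singleton clause (!q41), q41 = false.
From the singleton clause (q43), q43 = true.
But (!q43) is also a unit clause — contradiction.
So q21 must be the other value — set q21 = false.
From the singleton clause (q23), q23 = true.
From the singleton clause (!q13), q13 = false.
From the singleton clause (!q33), q33 = false.
From the singleton clause (q31), q31 = true.
From the singleton clause (!q41), q41 = false.
From the singleton clause (q43), q43 = true.
But (!q43) is also a unit clause — contradiction.
Neither q21 = true nor q21 = false works.
So q12 must be the other value — set q12 = false.
From the singleton clause (q13), q13 = true.
From the singleton clause (!q23), q23 = false.
From the singleton clause (!q33), q33 = false.
From the singleton clause (!q43), q43 = false.
Try q21 = true.
From the singleton clause (!q31), q31 = false.
From the singleton clause (q32), q32 = true.
From the singleton clause (!q41), q41 = false.
From the singleton clause (q42), q42 = true.
But (!q42) is also a unit clause — contradiction.
So q21 must be the other value — set q21 = false.
From the singleton clause (q22), q22 = true.
From the singleton clause (!q32), q32 = false.
From the singleton clause (q31), q31 = true.
From the singleton clause (!q41), q41 = false.
From the singleton clause (q42), q42 = true.
But (!q42) is also a unit clause — contradiction.
Neither q21 = true nor q21 = false works.
Neither q12 = true nor q12 = false works.
So q11 must be the other value — set q11 = true.
From the singleton clause (!q21), q21 = false.
From the singleton clause (!q31), q31 = false.
From the singleton clause (!q41), q41 = false.
Try q22 = true.
From the singleton clause (!q12), q12 = false.
From the singleton clause (!q32), q32 = false.
From the singleton clause (q33), q33 = true.
From the singleton clause (!q42), q42 = false.
From the singleton clause (q43), q43 = true.
But (!q43) is also a unit clause — contradiction.
So q22 must be the other value — set q22 = false.
From the singleton clause (q23), q23 = true.
From the singleton clause (!q13), q13 = false.
From the singleton clause (!q33), q33 = false.
From the singleton clause (q32), q32 = true.
From the singleton clause (!q12), q12 = false.
From the singleton clause (!q42), q42 = false.
From the singleton clause (q43), q43 = true.
But (!q43) is also a unit clause — contradiction.
Neither q22 = true nor q22 = false works.
Neither q11 = true nor q11 = false works.

UNSATISFIABLE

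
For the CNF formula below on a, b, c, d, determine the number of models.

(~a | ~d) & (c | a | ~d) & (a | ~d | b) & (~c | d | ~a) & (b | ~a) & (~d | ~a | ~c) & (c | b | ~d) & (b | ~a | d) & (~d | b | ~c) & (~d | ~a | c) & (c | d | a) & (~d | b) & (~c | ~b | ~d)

3

There are 2^4 = 16 truth assignments over (a, b, c, d).
Split on b. With b = 1, the clauses containing b are satisfied and ~b drops from the rest; 2 of the 2^3 = 8 assignments to the other variables satisfy what remains.
With b = 0, by the same count on the reduced clause set, 1 assignment works.
Total: 2 + 1 = 3.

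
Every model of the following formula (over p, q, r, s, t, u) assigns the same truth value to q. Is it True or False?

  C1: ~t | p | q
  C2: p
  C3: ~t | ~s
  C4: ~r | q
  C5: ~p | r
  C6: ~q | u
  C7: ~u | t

True

Suppose q = 0.
(p) alone gives p = 1.
(~r) alone gives r = 0.
That conflicts with the unit clause (r).
So every satisfying assignment has q = True.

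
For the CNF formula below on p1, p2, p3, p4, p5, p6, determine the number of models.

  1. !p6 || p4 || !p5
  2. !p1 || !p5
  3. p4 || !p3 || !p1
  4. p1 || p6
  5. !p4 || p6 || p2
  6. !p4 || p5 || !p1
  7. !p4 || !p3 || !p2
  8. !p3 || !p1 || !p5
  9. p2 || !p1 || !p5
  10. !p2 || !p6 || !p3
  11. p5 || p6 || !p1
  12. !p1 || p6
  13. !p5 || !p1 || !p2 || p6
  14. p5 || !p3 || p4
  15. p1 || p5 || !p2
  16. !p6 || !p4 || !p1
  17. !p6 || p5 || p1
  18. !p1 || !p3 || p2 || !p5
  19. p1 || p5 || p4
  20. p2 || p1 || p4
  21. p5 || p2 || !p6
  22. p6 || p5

There are 2^6 = 64 truth assignments over (p1, p2, p3, p4, p5, p6).
Split on p6. With p6 = true, the clauses containing p6 are satisfied and !p6 drops from the rest; 4 of the 2^5 = 32 assignments to the other variables satisfy what remains.
With p6 = false, by the same count on the reduced clause set, 0 assignments work.
(One model: p1=F, p2=F, p3=F, p4=T, p5=T, p6=T.)
Total: 4 + 0 = 4.

4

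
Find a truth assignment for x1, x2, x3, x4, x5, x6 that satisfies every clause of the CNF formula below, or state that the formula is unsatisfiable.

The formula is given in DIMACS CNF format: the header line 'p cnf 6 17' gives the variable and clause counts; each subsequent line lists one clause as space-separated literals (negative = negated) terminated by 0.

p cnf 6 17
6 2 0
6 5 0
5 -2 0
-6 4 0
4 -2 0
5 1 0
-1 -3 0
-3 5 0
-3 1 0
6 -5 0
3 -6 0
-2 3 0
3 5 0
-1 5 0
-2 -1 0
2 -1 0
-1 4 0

UNSATISFIABLE

Try x6 = True.
Unit clause (x4) forces x4 = True.
Unit clause (x3) forces x3 = True.
Unit clause (¬x1) forces x1 = False.
But (x1) is also a unit clause — contradiction.
So x6 must be the other value — set x6 = False.
Unit clause (x2) forces x2 = True.
Unit clause (x5) forces x5 = True.
But (¬x5) is also a unit clause — contradiction.
Both values of x6 lead to a conflict.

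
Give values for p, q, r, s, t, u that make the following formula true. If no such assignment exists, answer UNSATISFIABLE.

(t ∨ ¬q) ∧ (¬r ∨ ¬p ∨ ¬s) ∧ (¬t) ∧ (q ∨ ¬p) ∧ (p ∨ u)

From the singleton clause (¬t), t = False.
From the singleton clause (¬q), q = False.
From the singleton clause (¬p), p = False.
From the singleton clause (u), u = True.
Every clause is now satisfied; r, s are unconstrained.

p ↦ False,  q ↦ False,  r ↦ False,  s ↦ True,  t ↦ False,  u ↦ True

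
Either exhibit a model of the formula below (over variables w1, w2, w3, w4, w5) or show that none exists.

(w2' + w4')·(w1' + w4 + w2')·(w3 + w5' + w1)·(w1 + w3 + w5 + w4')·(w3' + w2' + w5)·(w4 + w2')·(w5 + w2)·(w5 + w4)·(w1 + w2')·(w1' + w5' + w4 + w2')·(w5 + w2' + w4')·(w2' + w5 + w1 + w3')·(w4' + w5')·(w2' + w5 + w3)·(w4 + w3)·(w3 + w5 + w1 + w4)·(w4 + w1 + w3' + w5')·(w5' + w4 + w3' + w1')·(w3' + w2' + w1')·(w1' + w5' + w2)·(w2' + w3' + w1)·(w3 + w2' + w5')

UNSATISFIABLE

Suppose w2 = 0.
The clause (w5) is unit, so w5 = 1.
The clause (w4') is unit, so w4 = 0.
The clause (w3) is unit, so w3 = 1.
The clause (w1) is unit, so w1 = 1.
That conflicts with the unit clause (w1').
That branch fails; take w2 = 1 instead.
The clause (w4') is unit, so w4 = 0.
That conflicts with the unit clause (w4).
Either choice for w2 ends in contradiction.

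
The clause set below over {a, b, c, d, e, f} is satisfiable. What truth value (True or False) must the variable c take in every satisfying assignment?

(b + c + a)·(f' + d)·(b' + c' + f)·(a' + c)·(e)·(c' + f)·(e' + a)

True

Suppose c = 0.
From the singleton clause (a'), a = 0.
From the singleton clause (b), b = 1.
From the singleton clause (e), e = 1.
That conflicts with the unit clause (e').
So every satisfying assignment has c = True.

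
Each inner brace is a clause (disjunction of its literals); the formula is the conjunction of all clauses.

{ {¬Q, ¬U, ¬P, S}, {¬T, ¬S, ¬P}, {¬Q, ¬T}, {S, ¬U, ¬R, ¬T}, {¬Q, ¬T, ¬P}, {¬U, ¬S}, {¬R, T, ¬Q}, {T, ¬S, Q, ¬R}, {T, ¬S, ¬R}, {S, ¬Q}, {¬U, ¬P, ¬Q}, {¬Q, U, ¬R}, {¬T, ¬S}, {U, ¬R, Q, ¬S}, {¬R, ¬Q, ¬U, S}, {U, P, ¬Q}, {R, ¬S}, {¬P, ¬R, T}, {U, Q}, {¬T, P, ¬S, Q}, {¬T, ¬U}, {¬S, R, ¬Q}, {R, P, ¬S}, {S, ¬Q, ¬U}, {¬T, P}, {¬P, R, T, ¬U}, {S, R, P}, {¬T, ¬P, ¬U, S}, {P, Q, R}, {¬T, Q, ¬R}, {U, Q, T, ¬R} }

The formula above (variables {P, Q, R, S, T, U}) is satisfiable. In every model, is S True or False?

False

Suppose S = True.
The clause (¬U) is unit, so U = False.
The clause (¬T) is unit, so T = False.
The clause (¬R) is unit, so R = False.
That conflicts with the unit clause (R).
So every satisfying assignment has S = False.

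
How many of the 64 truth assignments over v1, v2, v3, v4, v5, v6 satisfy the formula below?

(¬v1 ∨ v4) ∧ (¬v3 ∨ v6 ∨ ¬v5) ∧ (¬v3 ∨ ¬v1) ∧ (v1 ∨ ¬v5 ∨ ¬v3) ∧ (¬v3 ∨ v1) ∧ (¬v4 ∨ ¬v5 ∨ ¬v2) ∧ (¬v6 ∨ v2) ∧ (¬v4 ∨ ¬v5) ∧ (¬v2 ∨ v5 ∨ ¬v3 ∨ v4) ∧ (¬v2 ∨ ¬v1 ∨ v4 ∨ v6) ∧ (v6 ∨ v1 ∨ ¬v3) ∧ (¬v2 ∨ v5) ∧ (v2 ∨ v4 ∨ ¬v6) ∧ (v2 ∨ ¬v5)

5

There are 2^6 = 64 truth assignments over (v1, v2, v3, v4, v5, v6).
Split on v2. With v2 = True, the clauses containing v2 are satisfied and ¬v2 drops from the rest; 2 of the 2^5 = 32 assignments to the other variables satisfy what remains.
With v2 = False, by the same count on the reduced clause set, 3 assignments work.
(One model: v1=F, v2=F, v3=F, v4=F, v5=F, v6=F.)
Total: 2 + 3 = 5.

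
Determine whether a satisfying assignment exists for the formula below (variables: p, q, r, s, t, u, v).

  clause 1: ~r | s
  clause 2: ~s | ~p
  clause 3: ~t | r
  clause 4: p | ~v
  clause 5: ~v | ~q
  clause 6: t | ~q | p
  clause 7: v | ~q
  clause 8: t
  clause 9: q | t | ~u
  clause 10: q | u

(t) alone gives t = 1.
(r) alone gives r = 1.
(s) alone gives s = 1.
(~p) alone gives p = 0.
(~v) alone gives v = 0.
(~q) alone gives q = 0.
(u) alone gives u = 1.
All clauses are satisfied.
A satisfying assignment: p ↦ 0; q ↦ 0; r ↦ 1; s ↦ 1; t ↦ 1; u ↦ 1; v ↦ 0.

Satisfiable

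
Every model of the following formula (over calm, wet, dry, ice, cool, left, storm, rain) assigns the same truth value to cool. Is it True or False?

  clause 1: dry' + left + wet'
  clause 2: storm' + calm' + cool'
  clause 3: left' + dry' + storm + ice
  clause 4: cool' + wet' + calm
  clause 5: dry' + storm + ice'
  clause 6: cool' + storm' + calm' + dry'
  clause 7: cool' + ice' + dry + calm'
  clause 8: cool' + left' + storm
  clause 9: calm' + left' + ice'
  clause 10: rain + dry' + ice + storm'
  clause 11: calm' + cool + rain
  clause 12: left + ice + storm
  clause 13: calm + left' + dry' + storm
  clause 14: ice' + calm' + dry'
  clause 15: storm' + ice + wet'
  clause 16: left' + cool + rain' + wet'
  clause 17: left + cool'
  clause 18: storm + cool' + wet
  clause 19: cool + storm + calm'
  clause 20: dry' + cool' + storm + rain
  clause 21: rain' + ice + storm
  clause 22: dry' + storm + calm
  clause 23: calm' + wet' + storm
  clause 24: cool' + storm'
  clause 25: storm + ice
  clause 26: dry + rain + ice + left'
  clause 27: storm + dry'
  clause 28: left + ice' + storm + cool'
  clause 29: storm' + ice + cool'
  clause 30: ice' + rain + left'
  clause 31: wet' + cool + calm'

False

Suppose cool = 1.
From the singleton clause (left), left = 1.
From the singleton clause (storm), storm = 1.
That conflicts with the unit clause (storm').
So every satisfying assignment has cool = False.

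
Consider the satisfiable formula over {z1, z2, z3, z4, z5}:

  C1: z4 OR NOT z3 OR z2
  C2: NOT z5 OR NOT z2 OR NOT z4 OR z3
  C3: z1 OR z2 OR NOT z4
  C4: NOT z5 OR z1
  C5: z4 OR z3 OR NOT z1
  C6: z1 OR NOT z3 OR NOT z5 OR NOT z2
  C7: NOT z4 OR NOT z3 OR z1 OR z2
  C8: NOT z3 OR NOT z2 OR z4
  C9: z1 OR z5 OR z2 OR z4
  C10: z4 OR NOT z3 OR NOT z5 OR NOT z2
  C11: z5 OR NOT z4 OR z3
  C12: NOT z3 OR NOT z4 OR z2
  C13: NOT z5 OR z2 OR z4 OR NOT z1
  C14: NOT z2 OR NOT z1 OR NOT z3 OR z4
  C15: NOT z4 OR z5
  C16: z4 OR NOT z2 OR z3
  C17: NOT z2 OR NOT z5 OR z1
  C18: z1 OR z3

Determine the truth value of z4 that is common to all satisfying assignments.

Suppose z4 = false.
Branch on z3: set z3 = false.
The clause (NOT z1) is unit, so z1 = false.
That conflicts with the unit clause (z1).
So z3 must be the other value — set z3 = true.
The clause (z2) is unit, so z2 = true.
That conflicts with the unit clause (NOT z2).
Either choice for z3 ends in contradiction.
So every satisfying assignment has z4 = True.

True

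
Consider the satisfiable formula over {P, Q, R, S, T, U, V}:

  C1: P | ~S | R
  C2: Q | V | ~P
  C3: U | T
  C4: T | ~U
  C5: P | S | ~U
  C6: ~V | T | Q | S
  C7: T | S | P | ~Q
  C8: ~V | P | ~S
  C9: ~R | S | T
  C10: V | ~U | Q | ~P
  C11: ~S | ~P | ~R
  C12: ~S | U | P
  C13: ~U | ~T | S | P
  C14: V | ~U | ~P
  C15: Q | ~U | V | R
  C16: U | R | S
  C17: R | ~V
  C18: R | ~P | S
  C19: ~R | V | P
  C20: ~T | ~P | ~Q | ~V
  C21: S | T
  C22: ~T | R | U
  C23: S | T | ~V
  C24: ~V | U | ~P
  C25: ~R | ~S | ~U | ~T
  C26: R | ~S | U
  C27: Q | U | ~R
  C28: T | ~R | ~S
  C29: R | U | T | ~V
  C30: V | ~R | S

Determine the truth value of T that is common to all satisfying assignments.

True

Suppose T = 0.
The clause (U) is unit, so U = 1.
But (~U) is also a unit clause — contradiction.
So every satisfying assignment has T = True.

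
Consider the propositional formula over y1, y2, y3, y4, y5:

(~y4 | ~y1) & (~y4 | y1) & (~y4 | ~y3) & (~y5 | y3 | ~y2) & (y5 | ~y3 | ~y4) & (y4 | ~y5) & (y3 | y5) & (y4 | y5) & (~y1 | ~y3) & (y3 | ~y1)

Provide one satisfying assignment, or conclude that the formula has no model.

UNSATISFIABLE

Try y4 = 0.
From the singleton clause (~y5), y5 = 0.
That conflicts with the unit clause (y5).
That branch fails; take y4 = 1 instead.
From the singleton clause (~y1), y1 = 0.
That conflicts with the unit clause (y1).
Both values of y4 lead to a conflict.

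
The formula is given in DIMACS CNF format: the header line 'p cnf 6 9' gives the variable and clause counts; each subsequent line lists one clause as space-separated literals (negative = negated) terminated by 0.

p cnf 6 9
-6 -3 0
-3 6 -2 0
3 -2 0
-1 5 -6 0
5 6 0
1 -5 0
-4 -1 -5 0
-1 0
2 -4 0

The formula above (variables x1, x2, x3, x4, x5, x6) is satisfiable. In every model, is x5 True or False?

False

Suppose x5 = True.
The clause (x1) is unit, so x1 = True.
Now (¬x1) is unsatisfied and unit — conflict.
So every satisfying assignment has x5 = False.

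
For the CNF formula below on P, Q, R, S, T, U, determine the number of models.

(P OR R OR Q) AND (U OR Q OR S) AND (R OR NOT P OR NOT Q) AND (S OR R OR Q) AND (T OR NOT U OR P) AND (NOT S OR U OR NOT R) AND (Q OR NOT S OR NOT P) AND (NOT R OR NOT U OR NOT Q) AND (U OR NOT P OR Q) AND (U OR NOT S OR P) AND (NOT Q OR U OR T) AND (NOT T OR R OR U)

There are 2^6 = 64 truth assignments over (P, Q, R, S, T, U).
Split on Q. With Q = true, the clauses containing Q are satisfied and NOT Q drops from the rest; 4 of the 2^5 = 32 assignments to the other variables satisfy what remains.
With Q = false, by the same count on the reduced clause set, 4 assignments work.
(One model: P=F, Q=F, R=T, S=F, T=T, U=T.)
Total: 4 + 4 = 8.

8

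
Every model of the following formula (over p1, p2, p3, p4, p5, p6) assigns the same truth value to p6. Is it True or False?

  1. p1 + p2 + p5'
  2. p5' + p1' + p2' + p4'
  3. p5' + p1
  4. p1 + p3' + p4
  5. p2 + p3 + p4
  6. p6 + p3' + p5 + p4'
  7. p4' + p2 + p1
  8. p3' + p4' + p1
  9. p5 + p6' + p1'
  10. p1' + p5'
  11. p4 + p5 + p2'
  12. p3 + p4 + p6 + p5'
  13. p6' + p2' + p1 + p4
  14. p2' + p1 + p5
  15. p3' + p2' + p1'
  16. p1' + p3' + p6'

False

Suppose p6 = 1.
Case p5 = 0:
(p1') alone gives p1 = 0.
(p2') alone gives p2 = 0.
(p4') alone gives p4 = 0.
(p3') alone gives p3 = 0.
That conflicts with the unit clause (p3).
So p5 must be the other value — set p5 = 1.
(p1) alone gives p1 = 1.
That conflicts with the unit clause (p1').
Neither p5 = 1 nor p5 = 0 works.
So every satisfying assignment has p6 = False.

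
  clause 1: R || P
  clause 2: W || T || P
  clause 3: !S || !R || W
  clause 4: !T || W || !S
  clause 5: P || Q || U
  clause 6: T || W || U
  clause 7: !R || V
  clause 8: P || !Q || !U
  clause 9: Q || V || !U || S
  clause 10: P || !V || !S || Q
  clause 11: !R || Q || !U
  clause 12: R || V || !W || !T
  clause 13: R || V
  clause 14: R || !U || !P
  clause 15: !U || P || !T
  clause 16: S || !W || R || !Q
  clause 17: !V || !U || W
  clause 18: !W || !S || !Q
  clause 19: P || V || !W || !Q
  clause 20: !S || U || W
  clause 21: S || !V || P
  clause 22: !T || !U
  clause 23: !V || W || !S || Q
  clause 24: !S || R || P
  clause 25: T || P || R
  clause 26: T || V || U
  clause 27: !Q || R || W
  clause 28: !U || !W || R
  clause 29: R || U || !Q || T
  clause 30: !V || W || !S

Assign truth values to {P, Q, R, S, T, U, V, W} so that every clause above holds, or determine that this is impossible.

Try R = false.
(P) alone gives P = true.
(V) alone gives V = true.
(!U) alone gives U = false.
Try T = true.
Try W = true.
Try S = false.
(!Q) alone gives Q = false.
This assignment satisfies each clause.

P=true,  Q=false,  R=false,  S=false,  T=true,  U=false,  V=true,  W=true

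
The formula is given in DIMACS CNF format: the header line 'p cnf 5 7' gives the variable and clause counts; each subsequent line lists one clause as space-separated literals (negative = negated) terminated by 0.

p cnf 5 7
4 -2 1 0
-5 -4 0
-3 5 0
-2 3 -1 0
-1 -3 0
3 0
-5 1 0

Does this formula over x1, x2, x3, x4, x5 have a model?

The clause (x3) is unit, so x3 = True.
The clause (x5) is unit, so x5 = True.
The clause (¬x4) is unit, so x4 = False.
The clause (¬x1) is unit, so x1 = False.
But (x1) is also a unit clause — contradiction.
No assignment satisfies every clause.

No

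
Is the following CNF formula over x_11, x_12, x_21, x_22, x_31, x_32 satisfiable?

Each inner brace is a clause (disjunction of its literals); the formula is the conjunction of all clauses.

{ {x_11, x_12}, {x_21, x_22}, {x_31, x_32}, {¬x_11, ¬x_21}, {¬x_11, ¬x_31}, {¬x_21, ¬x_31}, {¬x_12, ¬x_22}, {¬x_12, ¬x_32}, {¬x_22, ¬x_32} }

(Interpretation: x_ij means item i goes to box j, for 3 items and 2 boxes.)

Branch on x_11: set x_11 = True.
Unit clause (¬x_21) forces x_21 = False.
Unit clause (x_22) forces x_22 = True.
Unit clause (¬x_31) forces x_31 = False.
Unit clause (x_32) forces x_32 = True.
That conflicts with the unit clause (¬x_32).
So x_11 must be the other value — set x_11 = False.
Unit clause (x_12) forces x_12 = True.
Unit clause (¬x_22) forces x_22 = False.
Unit clause (x_21) forces x_21 = True.
Unit clause (¬x_31) forces x_31 = False.
Unit clause (x_32) forces x_32 = True.
That conflicts with the unit clause (¬x_32).
Either choice for x_11 ends in contradiction.
No assignment satisfies every clause.

Unsatisfiable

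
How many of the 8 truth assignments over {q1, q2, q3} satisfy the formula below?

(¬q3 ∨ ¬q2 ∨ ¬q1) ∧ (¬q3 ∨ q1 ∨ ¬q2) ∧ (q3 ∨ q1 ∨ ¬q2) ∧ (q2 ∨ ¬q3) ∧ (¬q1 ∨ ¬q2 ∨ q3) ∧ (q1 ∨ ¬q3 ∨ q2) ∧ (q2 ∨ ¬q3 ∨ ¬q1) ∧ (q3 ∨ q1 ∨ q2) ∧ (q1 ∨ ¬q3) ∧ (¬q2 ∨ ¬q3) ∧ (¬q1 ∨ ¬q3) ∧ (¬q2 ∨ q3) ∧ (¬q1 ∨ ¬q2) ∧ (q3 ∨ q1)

There are 2^3 = 8 truth assignments over (q1, q2, q3).
Check each against the 14 clauses (columns in the order q1, q2, q3):
  F F F  ✗ fails (q3 ∨ q1 ∨ q2)
  F F T  ✗ fails (q2 ∨ ¬q3)
  F T F  ✗ fails (q3 ∨ q1 ∨ ¬q2)
  F T T  ✗ fails (¬q3 ∨ q1 ∨ ¬q2)
  T F F  ✓ satisfies all
  T F T  ✗ fails (q2 ∨ ¬q3)
  T T F  ✗ fails (¬q1 ∨ ¬q2 ∨ q3)
  T T T  ✗ fails (¬q3 ∨ ¬q2 ∨ ¬q1)
1 of the 8 rows is a model.

1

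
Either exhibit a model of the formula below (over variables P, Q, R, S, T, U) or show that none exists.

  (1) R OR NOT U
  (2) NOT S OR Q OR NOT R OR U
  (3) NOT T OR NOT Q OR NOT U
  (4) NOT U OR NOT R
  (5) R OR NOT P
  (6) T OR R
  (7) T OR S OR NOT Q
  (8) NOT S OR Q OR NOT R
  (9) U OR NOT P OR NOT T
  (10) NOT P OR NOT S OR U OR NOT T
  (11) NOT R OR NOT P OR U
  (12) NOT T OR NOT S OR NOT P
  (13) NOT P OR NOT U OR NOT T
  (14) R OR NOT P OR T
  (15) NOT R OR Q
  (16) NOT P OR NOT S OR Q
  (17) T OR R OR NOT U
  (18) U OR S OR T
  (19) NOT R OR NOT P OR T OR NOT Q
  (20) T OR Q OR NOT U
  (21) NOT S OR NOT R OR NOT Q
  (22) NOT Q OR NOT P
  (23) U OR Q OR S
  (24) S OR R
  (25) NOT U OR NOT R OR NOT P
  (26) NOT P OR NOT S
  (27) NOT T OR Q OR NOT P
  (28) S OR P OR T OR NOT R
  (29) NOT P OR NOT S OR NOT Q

Try R = true.
Unit clause (NOT U) forces U = false.
Unit clause (NOT P) forces P = false.
Unit clause (Q) forces Q = true.
Unit clause (NOT S) forces S = false.
Unit clause (T) forces T = true.
This assignment satisfies each clause.

P: false, Q: true, R: true, S: false, T: true, U: false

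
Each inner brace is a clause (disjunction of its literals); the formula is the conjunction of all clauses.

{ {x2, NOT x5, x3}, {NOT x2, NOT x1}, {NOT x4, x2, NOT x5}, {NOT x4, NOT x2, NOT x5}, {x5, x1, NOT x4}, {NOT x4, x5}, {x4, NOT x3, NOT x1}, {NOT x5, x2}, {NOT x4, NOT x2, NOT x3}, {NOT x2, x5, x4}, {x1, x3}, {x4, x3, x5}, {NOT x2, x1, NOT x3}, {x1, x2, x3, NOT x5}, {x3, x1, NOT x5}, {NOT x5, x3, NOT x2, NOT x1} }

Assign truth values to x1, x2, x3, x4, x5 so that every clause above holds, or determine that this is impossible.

Try x2 = false.
From the singleton clause (NOT x5), x5 = false.
From the singleton clause (NOT x4), x4 = false.
From the singleton clause (x3), x3 = true.
From the singleton clause (NOT x1), x1 = false.
This assignment satisfies each clause.

x1 ↦ false; x2 ↦ false; x3 ↦ true; x4 ↦ false; x5 ↦ false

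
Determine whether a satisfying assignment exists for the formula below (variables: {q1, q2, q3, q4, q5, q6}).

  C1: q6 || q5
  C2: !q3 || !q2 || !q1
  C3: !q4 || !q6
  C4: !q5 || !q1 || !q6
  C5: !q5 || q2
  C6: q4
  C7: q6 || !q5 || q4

Yes

Unit clause (q4) forces q4 = true.
Unit clause (!q6) forces q6 = false.
Unit clause (q5) forces q5 = true.
Unit clause (q2) forces q2 = true.
Branch on q3: set q3 = false.
Every clause is now satisfied; q1 is unconstrained.
A satisfying assignment: q1 ↦ true, q2 ↦ true, q3 ↦ false, q4 ↦ true, q5 ↦ true, q6 ↦ false.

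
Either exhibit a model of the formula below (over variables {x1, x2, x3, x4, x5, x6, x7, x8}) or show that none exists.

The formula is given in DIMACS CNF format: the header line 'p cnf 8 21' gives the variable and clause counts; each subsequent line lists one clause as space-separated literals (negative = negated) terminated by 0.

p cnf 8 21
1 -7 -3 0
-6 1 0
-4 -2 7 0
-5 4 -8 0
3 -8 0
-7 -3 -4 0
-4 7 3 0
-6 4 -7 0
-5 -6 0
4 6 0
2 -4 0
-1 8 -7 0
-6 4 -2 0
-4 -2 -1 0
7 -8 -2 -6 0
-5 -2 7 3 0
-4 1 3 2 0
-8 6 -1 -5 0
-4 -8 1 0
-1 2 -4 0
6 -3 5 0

Try x6 = True.
The clause (x1) is unit, so x1 = True.
The clause (¬x5) is unit, so x5 = False.
Try x3 = True.
Try x7 = False.
Try x4 = False.
The clause (¬x2) is unit, so x2 = False.
All clauses hold; x8 can take either value.

x1=True; x2=False; x3=True; x4=False; x5=False; x6=True; x7=False; x8=True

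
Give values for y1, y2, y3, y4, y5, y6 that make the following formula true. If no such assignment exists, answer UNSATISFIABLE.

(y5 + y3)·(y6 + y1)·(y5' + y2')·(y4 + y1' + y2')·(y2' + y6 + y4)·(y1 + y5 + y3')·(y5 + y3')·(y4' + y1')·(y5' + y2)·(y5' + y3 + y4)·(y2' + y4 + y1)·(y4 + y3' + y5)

Case y5 = 1:
Unit clause (y2') forces y2 = 0.
Now (y2) is unsatisfied and unit — conflict.
So y5 must be the other value — set y5 = 0.
Unit clause (y3) forces y3 = 1.
Now (y3') is unsatisfied and unit — conflict.
Neither y5 = 1 nor y5 = 0 works.

UNSATISFIABLE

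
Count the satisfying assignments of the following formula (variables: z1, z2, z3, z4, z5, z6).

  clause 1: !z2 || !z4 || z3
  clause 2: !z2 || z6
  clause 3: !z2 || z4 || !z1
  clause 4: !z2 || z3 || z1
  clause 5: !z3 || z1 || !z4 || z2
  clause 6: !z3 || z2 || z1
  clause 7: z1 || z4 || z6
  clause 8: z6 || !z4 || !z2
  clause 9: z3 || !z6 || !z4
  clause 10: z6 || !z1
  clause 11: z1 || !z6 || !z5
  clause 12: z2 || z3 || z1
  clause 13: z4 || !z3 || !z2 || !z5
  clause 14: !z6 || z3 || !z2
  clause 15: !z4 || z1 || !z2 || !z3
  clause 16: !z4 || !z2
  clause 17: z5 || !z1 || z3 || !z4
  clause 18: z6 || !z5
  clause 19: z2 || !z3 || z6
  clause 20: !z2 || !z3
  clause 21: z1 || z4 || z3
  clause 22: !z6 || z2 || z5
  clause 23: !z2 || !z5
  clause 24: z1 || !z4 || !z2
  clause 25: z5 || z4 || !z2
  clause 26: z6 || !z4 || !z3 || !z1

3

There are 2^6 = 64 truth assignments over (z1, z2, z3, z4, z5, z6).
Split on z1. With z1 = true, the clauses containing z1 are satisfied and !z1 drops from the rest; 3 of the 2^5 = 32 assignments to the other variables satisfy what remains.
With z1 = false, by the same count on the reduced clause set, 0 assignments work.
(One model: z1=T, z2=F, z3=F, z4=F, z5=T, z6=T.)
Total: 3 + 0 = 3.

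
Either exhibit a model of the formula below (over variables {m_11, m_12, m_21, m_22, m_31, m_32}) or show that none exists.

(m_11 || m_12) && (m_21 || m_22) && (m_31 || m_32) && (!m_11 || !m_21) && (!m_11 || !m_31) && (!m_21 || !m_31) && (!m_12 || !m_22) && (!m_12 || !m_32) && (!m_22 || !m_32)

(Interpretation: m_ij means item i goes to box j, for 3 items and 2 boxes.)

Case m_11 = true:
(!m_21) alone gives m_21 = false.
(m_22) alone gives m_22 = true.
(!m_31) alone gives m_31 = false.
(m_32) alone gives m_32 = true.
Now (!m_32) is unsatisfied and unit — conflict.
That branch fails; take m_11 = false instead.
(m_12) alone gives m_12 = true.
(!m_22) alone gives m_22 = false.
(m_21) alone gives m_21 = true.
(!m_31) alone gives m_31 = false.
(m_32) alone gives m_32 = true.
Now (!m_32) is unsatisfied and unit — conflict.
Either choice for m_11 ends in contradiction.

UNSATISFIABLE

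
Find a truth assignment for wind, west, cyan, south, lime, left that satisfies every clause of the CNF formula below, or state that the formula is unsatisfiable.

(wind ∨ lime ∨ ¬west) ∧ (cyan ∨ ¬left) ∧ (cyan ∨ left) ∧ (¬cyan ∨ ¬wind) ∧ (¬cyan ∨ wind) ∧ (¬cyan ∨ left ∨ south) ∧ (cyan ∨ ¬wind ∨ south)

UNSATISFIABLE

Try cyan = True.
From the singleton clause (¬wind), wind = False.
That conflicts with the unit clause (wind).
So cyan must be the other value — set cyan = False.
From the singleton clause (¬left), left = False.
That conflicts with the unit clause (left).
Neither cyan = True nor cyan = False works.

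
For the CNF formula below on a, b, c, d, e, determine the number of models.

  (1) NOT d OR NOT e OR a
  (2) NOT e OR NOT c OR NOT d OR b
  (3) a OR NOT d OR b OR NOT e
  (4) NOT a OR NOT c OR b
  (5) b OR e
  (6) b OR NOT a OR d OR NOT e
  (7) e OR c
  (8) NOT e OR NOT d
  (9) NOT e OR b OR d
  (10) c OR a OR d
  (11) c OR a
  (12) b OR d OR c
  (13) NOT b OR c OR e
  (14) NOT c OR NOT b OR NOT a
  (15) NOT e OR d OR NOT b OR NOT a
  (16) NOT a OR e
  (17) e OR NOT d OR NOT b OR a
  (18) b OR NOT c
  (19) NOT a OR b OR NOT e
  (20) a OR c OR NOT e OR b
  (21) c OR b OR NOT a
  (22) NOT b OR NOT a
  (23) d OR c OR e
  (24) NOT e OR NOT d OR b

2

There are 2^5 = 32 truth assignments over (a, b, c, d, e).
Split on b. With b = true, the clauses containing b are satisfied and NOT b drops from the rest; 2 of the 2^4 = 16 assignments to the other variables satisfy what remains.
With b = false, by the same count on the reduced clause set, 0 assignments work.
(One model: a=F, b=T, c=T, d=F, e=F.)
Total: 2 + 0 = 2.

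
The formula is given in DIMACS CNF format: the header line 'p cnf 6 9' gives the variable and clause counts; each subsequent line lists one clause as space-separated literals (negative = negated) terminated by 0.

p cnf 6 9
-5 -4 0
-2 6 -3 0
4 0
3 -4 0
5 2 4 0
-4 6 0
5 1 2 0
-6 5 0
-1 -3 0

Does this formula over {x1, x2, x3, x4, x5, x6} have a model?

(x4) alone gives x4 = True.
(¬x5) alone gives x5 = False.
(x3) alone gives x3 = True.
(x6) alone gives x6 = True.
That conflicts with the unit clause (¬x6).
No assignment satisfies every clause.

No, unsatisfiable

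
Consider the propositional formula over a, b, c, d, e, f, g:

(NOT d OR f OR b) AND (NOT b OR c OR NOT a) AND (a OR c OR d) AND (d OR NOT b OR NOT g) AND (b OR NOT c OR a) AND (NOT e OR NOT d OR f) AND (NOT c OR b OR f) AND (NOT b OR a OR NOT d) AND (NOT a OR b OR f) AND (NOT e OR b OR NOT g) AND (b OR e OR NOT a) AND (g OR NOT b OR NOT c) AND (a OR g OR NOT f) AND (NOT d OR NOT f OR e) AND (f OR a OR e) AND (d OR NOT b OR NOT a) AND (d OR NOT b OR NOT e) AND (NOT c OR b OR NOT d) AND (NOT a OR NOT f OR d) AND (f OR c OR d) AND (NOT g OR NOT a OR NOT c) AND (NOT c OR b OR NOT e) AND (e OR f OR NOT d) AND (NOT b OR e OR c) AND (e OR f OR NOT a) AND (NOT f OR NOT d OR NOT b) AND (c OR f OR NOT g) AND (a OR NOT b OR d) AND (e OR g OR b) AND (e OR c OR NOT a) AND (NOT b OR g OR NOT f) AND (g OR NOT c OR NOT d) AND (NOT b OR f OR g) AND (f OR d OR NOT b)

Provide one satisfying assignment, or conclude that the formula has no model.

Suppose d = true.
Suppose f = true.
The clause (e) is unit, so e = true.
The clause (NOT b) is unit, so b = false.
The clause (NOT g) is unit, so g = false.
The clause (a) is unit, so a = true.
The clause (NOT c) is unit, so c = false.
This assignment satisfies each clause.

a=true; b=false; c=false; d=true; e=true; f=true; g=false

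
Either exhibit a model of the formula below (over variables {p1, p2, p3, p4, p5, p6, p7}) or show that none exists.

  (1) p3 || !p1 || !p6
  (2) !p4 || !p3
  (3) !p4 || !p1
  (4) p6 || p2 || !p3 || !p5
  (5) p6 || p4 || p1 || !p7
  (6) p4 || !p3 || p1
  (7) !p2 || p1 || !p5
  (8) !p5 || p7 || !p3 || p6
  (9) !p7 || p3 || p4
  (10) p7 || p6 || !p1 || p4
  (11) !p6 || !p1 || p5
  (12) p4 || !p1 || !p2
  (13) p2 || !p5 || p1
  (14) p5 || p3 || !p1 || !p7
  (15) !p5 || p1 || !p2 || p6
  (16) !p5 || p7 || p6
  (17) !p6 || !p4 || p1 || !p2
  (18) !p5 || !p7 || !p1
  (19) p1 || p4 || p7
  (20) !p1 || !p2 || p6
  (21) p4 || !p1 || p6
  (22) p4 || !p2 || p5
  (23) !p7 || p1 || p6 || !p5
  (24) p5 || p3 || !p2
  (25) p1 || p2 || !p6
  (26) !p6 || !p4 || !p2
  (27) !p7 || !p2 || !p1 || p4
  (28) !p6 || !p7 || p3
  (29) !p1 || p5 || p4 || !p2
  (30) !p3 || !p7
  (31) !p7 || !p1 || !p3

Case p4 = false:
Case p3 = true:
The clause (p1) is unit, so p1 = true.
The clause (!p2) is unit, so p2 = false.
The clause (p6) is unit, so p6 = true.
The clause (p5) is unit, so p5 = true.
The clause (!p7) is unit, so p7 = false.
All clauses are satisfied.

p1=true,  p2=false,  p3=true,  p4=false,  p5=true,  p6=true,  p7=false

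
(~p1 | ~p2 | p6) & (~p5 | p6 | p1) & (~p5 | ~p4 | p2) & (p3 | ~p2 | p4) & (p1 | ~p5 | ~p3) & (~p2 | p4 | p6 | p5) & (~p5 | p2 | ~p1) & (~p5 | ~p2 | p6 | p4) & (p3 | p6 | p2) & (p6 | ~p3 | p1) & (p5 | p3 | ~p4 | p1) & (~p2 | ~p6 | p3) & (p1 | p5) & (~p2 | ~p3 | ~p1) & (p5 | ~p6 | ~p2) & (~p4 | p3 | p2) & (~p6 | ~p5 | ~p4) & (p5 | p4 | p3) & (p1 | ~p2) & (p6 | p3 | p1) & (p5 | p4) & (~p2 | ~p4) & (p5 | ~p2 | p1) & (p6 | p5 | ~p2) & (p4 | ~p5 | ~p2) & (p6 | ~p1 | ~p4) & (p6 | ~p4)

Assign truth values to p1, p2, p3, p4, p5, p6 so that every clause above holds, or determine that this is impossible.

Suppose p1 = 1.
Suppose p2 = 0.
(~p5) alone gives p5 = 0.
(p4) alone gives p4 = 1.
(p3) alone gives p3 = 1.
(p6) alone gives p6 = 1.
All clauses are satisfied.

p1 ↦ 1, p2 ↦ 0, p3 ↦ 1, p4 ↦ 1, p5 ↦ 0, p6 ↦ 1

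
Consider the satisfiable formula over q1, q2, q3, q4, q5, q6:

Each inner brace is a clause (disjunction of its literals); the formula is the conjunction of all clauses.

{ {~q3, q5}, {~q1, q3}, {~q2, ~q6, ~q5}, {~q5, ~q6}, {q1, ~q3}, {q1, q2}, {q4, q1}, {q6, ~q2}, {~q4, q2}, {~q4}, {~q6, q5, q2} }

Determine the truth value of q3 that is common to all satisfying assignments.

True

Suppose q3 = 0.
From the singleton clause (~q1), q1 = 0.
From the singleton clause (q2), q2 = 1.
From the singleton clause (q4), q4 = 1.
That conflicts with the unit clause (~q4).
So every satisfying assignment has q3 = True.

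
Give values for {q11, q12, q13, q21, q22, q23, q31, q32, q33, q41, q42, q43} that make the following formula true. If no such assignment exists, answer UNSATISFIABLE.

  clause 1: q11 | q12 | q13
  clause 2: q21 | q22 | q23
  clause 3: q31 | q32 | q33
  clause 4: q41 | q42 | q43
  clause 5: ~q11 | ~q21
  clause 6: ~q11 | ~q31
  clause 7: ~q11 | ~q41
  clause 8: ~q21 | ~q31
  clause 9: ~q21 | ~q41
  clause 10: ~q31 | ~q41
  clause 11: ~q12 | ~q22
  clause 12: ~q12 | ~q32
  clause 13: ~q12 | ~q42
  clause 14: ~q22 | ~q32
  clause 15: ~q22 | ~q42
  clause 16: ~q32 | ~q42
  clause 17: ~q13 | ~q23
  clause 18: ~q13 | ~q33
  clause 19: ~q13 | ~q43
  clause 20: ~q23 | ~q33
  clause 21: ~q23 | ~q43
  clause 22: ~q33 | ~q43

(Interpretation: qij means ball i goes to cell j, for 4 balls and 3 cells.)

UNSATISFIABLE

Branch on q11: set q11 = 0.
Branch on q12: set q12 = 1.
(~q22) alone gives q22 = 0.
(~q32) alone gives q32 = 0.
(~q42) alone gives q42 = 0.
Branch on q21: set q21 = 1.
(~q31) alone gives q31 = 0.
(q33) alone gives q33 = 1.
(~q41) alone gives q41 = 0.
(q43) alone gives q43 = 1.
Now (~q43) is unsatisfied and unit — conflict.
Backtrack on q21: now try q21 = 0.
(q23) alone gives q23 = 1.
(~q13) alone gives q13 = 0.
(~q33) alone gives q33 = 0.
(q31) alone gives q31 = 1.
(~q41) alone gives q41 = 0.
(q43) alone gives q43 = 1.
Now (~q43) is unsatisfied and unit — conflict.
Both values of q21 lead to a conflict.
Backtrack on q12: now try q12 = 0.
(q13) alone gives q13 = 1.
(~q23) alone gives q23 = 0.
(~q33) alone gives q33 = 0.
(~q43) alone gives q43 = 0.
Branch on q21: set q21 = 1.
(~q31) alone gives q31 = 0.
(q32) alone gives q32 = 1.
(~q41) alone gives q41 = 0.
(q42) alone gives q42 = 1.
Now (~q42) is unsatisfied and unit — conflict.
Backtrack on q21: now try q21 = 0.
(q22) alone gives q22 = 1.
(~q32) alone gives q32 = 0.
(q31) alone gives q31 = 1.
(~q41) alone gives q41 = 0.
(q42) alone gives q42 = 1.
Now (~q42) is unsatisfied and unit — conflict.
Both values of q21 lead to a conflict.
Both values of q12 lead to a conflict.
Backtrack on q11: now try q11 = 1.
(~q21) alone gives q21 = 0.
(~q31) alone gives q31 = 0.
(~q41) alone gives q41 = 0.
Branch on q22: set q22 = 1.
(~q12) alone gives q12 = 0.
(~q32) alone gives q32 = 0.
(q33) alone gives q33 = 1.
(~q42) alone gives q42 = 0.
(q43) alone gives q43 = 1.
Now (~q43) is unsatisfied and unit — conflict.
Backtrack on q22: now try q22 = 0.
(q23) alone gives q23 = 1.
(~q13) alone gives q13 = 0.
(~q33) alone gives q33 = 0.
(q32) alone gives q32 = 1.
(~q12) alone gives q12 = 0.
(~q42) alone gives q42 = 0.
(q43) alone gives q43 = 1.
Now (~q43) is unsatisfied and unit — conflict.
Both values of q22 lead to a conflict.
Both values of q11 lead to a conflict.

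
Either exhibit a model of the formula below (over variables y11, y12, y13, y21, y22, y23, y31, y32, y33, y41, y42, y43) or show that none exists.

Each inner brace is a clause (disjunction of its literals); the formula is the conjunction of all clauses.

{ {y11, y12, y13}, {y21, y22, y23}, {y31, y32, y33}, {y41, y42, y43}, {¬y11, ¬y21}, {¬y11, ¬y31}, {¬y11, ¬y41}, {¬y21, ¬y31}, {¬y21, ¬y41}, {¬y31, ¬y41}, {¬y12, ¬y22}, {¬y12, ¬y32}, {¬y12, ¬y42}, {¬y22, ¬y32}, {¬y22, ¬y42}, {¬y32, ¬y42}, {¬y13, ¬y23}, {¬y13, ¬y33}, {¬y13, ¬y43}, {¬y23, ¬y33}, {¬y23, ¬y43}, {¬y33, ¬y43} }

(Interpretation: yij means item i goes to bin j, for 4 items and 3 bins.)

Suppose y11 = False.
Suppose y12 = True.
From the singleton clause (¬y22), y22 = False.
From the singleton clause (¬y32), y32 = False.
From the singleton clause (¬y42), y42 = False.
Suppose y21 = True.
From the singleton clause (¬y31), y31 = False.
From the singleton clause (y33), y33 = True.
From the singleton clause (¬y41), y41 = False.
From the singleton clause (y43), y43 = True.
But (¬y43) is also a unit clause — contradiction.
Undo y21 and try y21 = False.
From the singleton clause (y23), y23 = True.
From the singleton clause (¬y13), y13 = False.
From the singleton clause (¬y33), y33 = False.
From the singleton clause (y31), y31 = True.
From the singleton clause (¬y41), y41 = False.
From the singleton clause (y43), y43 = True.
But (¬y43) is also a unit clause — contradiction.
Either choice for y21 ends in contradiction.
Undo y12 and try y12 = False.
From the singleton clause (y13), y13 = True.
From the singleton clause (¬y23), y23 = False.
From the singleton clause (¬y33), y33 = False.
From the singleton clause (¬y43), y43 = False.
Suppose y21 = True.
From the singleton clause (¬y31), y31 = False.
From the singleton clause (y32), y32 = True.
From the singleton clause (¬y41), y41 = False.
From the singleton clause (y42), y42 = True.
But (¬y42) is also a unit clause — contradiction.
Undo y21 and try y21 = False.
From the singleton clause (y22), y22 = True.
From the singleton clause (¬y32), y32 = False.
From the singleton clause (y31), y31 = True.
From the singleton clause (¬y41), y41 = False.
From the singleton clause (y42), y42 = True.
But (¬y42) is also a unit clause — contradiction.
Either choice for y21 ends in contradiction.
Either choice for y12 ends in contradiction.
Undo y11 and try y11 = True.
From the singleton clause (¬y21), y21 = False.
From the singleton clause (¬y31), y31 = False.
From the singleton clause (¬y41), y41 = False.
Suppose y22 = True.
From the singleton clause (¬y12), y12 = False.
From the singleton clause (¬y32), y32 = False.
From the singleton clause (y33), y33 = True.
From the singleton clause (¬y42), y42 = False.
From the singleton clause (y43), y43 = True.
But (¬y43) is also a unit clause — contradiction.
Undo y22 and try y22 = False.
From the singleton clause (y23), y23 = True.
From the singleton clause (¬y13), y13 = False.
From the singleton clause (¬y33), y33 = False.
From the singleton clause (y32), y32 = True.
From the singleton clause (¬y12), y12 = False.
From the singleton clause (¬y42), y42 = False.
From the singleton clause (y43), y43 = True.
But (¬y43) is also a unit clause — contradiction.
Either choice for y22 ends in contradiction.
Either choice for y11 ends in contradiction.

UNSATISFIABLE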